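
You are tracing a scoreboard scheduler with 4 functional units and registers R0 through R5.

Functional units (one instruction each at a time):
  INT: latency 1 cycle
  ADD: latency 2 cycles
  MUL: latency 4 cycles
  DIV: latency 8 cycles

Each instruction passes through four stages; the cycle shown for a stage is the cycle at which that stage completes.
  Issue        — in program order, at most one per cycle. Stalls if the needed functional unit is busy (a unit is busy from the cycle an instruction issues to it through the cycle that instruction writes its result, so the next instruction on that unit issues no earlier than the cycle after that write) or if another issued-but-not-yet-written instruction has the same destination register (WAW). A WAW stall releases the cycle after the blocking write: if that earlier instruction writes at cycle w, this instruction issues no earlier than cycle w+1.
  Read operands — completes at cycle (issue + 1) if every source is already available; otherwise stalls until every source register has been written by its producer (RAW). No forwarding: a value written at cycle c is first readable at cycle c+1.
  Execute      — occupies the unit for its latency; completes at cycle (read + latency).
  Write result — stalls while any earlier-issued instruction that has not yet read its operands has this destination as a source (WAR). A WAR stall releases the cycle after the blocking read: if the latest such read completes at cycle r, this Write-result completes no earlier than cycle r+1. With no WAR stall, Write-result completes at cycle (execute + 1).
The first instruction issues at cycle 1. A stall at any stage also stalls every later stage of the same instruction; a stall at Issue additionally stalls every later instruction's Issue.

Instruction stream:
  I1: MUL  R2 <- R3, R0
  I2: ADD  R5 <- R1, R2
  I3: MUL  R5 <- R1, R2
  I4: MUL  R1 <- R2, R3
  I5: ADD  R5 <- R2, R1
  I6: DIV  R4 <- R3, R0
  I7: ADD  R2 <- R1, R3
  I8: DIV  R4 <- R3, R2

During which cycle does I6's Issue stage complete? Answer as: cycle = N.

c1: I1 issues→MUL
c2: I1 reads, I2 issues→ADD
c6: I1 exec-done
c7: I1 writes R2
c8: I2 reads
c10: I2 exec-done
c11: I2 writes R5
c12: I3 issues→MUL
c13: I3 reads
c17: I3 exec-done
c18: I3 writes R5
c19: I4 issues→MUL
c20: I4 reads, I5 issues→ADD
c21: I6 issues→DIV
c22: I6 reads
c24: I4 exec-done
c25: I4 writes R1
c26: I5 reads
c28: I5 exec-done
c29: I5 writes R5
c30: I6 exec-done, I7 issues→ADD
c31: I6 writes R4, I7 reads
c32: I8 issues→DIV
c33: I7 exec-done
c34: I7 writes R2
c35: I8 reads
c43: I8 exec-done
c44: I8 writes R4

cycle = 21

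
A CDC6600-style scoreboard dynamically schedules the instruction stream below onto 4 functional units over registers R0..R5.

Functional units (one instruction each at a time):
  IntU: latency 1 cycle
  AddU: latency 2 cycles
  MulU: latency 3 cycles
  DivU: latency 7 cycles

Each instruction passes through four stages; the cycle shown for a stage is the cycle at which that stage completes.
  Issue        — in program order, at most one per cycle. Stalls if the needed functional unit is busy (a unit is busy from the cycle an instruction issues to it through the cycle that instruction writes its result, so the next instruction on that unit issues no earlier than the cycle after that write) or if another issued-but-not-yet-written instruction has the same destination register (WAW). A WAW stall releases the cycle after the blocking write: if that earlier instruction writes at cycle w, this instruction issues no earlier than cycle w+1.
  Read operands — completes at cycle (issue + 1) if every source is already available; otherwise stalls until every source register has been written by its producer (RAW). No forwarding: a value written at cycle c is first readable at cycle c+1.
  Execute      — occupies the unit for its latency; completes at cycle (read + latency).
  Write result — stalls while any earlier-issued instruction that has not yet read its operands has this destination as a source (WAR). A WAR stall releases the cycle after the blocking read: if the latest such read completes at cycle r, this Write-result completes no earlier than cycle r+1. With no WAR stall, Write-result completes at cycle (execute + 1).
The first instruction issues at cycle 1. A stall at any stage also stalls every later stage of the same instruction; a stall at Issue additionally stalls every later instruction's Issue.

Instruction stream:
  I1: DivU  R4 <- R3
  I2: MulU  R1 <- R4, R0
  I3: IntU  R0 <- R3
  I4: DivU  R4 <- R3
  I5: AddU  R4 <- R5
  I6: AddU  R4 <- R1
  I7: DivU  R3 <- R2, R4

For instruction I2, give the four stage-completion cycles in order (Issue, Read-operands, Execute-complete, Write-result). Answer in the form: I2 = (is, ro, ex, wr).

cycle 1: I1→DivU
cycle 2: I1 RO · I2→MulU
cycle 3: I3→IntU
cycle 4: I3 RO
cycle 5: I3 EX
cycle 9: I1 EX
cycle 10: I1 WR R4
cycle 11: I2 RO · I4→DivU
cycle 12: I3 WR R0 · I4 RO
cycle 14: I2 EX
cycle 15: I2 WR R1
cycle 19: I4 EX
cycle 20: I4 WR R4
cycle 21: I5→AddU
cycle 22: I5 RO
cycle 24: I5 EX
cycle 25: I5 WR R4
cycle 26: I6→AddU
cycle 27: I6 RO · I7→DivU
cycle 29: I6 EX
cycle 30: I6 WR R4
cycle 31: I7 RO
cycle 38: I7 EX
cycle 39: I7 WR R3

I2 = (2, 11, 14, 15)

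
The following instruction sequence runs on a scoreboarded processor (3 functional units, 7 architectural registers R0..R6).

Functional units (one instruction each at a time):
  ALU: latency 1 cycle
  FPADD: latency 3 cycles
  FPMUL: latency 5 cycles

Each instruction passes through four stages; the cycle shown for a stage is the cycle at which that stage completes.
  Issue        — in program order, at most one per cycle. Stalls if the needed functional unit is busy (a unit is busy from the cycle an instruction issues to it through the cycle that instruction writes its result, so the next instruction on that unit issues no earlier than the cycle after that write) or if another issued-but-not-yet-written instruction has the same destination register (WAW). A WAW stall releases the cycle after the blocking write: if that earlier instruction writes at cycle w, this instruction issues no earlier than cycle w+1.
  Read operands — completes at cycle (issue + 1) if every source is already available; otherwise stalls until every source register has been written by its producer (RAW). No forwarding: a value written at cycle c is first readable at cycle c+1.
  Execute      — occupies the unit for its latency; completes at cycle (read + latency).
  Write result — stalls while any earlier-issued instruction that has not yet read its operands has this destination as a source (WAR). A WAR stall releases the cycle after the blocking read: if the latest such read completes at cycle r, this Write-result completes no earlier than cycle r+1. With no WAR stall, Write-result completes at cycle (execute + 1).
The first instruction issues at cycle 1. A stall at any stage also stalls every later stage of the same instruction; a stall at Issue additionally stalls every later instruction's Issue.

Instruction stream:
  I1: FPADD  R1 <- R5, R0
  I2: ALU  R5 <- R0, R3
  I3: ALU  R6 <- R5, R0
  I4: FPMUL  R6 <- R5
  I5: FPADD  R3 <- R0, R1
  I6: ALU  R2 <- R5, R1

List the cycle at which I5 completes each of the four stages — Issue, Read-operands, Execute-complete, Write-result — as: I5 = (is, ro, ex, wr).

c1: I1 issues→FPADD
c2: I1 reads; I2 issues→ALU
c3: I2 reads
c4: I2 exec-done
c5: I1 exec-done; I2 writes R5
c6: I1 writes R1; I3 issues→ALU
c7: I3 reads
c8: I3 exec-done
c9: I3 writes R6
c10: I4 issues→FPMUL
c11: I4 reads; I5 issues→FPADD
c12: I5 reads; I6 issues→ALU
c13: I6 reads
c14: I6 exec-done
c15: I5 exec-done; I6 writes R2
c16: I4 exec-done; I5 writes R3
c17: I4 writes R6

I5 = (11, 12, 15, 16)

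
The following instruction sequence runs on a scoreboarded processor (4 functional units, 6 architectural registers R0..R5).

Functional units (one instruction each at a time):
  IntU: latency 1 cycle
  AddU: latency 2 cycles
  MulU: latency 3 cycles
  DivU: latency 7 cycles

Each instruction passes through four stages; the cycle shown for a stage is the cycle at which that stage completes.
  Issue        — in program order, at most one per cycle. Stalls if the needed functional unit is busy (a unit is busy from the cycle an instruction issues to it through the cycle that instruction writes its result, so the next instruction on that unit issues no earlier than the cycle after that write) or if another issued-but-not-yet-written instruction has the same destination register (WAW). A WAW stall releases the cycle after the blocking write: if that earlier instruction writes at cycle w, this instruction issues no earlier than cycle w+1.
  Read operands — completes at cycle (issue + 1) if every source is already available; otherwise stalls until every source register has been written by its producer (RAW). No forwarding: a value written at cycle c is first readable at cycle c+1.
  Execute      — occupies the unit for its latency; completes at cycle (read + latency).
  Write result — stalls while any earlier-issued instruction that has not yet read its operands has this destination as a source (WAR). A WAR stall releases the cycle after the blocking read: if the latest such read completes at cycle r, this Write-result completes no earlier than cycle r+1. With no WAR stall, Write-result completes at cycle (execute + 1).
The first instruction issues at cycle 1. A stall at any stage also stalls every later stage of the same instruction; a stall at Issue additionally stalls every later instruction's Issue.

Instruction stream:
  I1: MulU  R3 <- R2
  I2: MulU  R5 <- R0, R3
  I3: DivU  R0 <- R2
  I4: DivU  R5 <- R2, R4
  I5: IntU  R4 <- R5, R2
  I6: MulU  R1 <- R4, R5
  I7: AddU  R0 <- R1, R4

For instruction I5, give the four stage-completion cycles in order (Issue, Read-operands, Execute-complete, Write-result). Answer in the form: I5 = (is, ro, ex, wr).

c1: I1 dispatched to MulU
c2: I1 operands ready
c5: I1 complete
c6: R3←I1
c7: I2 dispatched to MulU
c8: I2 operands ready, I3 dispatched to DivU
c9: I3 operands ready
c11: I2 complete
c12: R5←I2
c16: I3 complete
c17: R0←I3
c18: I4 dispatched to DivU
c19: I4 operands ready, I5 dispatched to IntU
c20: I6 dispatched to MulU
c21: I7 dispatched to AddU
c26: I4 complete
c27: R5←I4
c28: I5 operands ready
c29: I5 complete
c30: R4←I5
c31: I6 operands ready
c34: I6 complete
c35: R1←I6
c36: I7 operands ready
c38: I7 complete
c39: R0←I7

I5 = (19, 28, 29, 30)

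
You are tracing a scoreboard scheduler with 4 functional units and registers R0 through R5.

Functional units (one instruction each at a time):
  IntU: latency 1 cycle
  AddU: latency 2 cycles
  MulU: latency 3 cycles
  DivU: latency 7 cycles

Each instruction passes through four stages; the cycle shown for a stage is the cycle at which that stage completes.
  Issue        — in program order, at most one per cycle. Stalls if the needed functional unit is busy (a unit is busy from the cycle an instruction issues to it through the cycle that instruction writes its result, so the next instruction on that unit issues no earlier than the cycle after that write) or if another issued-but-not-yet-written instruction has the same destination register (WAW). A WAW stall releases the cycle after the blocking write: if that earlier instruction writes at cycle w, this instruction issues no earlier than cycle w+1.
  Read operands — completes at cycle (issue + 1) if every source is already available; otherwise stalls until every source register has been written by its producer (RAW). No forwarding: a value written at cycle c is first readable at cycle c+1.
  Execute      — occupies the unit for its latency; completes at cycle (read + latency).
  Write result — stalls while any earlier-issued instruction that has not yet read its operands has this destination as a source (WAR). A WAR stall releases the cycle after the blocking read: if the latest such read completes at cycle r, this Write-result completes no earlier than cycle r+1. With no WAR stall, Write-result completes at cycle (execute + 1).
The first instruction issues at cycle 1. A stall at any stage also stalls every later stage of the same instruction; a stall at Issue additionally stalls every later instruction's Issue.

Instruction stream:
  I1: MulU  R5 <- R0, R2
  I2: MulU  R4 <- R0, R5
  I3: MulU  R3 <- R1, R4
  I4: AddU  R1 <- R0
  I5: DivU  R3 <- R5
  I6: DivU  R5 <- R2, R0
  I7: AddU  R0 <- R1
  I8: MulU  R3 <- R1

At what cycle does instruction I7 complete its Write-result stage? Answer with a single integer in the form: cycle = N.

cycle = 34

t=1  I1 issues→MulU
t=2  I1 reads
t=5  I1 exec-done
t=6  I1 writes R5
t=7  I2 issues→MulU
t=8  I2 reads
t=11  I2 exec-done
t=12  I2 writes R4
t=13  I3 issues→MulU
t=14  I3 reads, I4 issues→AddU
t=15  I4 reads
t=17  I3 exec-done, I4 exec-done
t=18  I3 writes R3, I4 writes R1
t=19  I5 issues→DivU
t=20  I5 reads
t=27  I5 exec-done
t=28  I5 writes R3
t=29  I6 issues→DivU
t=30  I6 reads, I7 issues→AddU
t=31  I7 reads, I8 issues→MulU
t=32  I8 reads
t=33  I7 exec-done
t=34  I7 writes R0
t=35  I8 exec-done
t=36  I8 writes R3
t=37  I6 exec-done
t=38  I6 writes R5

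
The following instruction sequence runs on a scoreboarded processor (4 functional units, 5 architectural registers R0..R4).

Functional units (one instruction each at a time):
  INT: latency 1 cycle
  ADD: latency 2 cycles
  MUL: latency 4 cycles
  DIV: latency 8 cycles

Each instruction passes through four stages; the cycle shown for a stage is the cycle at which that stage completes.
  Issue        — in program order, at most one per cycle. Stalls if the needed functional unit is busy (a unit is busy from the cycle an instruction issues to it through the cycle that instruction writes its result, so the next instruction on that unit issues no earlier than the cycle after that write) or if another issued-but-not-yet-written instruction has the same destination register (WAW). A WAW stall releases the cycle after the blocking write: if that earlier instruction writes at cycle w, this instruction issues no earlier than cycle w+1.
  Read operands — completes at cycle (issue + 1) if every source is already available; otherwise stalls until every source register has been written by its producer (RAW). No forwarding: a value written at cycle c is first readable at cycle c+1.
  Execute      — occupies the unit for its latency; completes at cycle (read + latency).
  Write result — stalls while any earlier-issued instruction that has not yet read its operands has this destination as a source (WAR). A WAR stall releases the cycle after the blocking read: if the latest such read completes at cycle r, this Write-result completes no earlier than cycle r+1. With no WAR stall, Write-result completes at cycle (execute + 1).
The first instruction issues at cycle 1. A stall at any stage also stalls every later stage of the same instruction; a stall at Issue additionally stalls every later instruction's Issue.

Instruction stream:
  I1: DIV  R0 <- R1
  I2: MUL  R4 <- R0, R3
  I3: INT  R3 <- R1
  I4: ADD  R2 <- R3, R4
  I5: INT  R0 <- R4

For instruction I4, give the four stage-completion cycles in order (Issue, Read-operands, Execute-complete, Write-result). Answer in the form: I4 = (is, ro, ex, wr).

t=1  I1 issues→DIV
t=2  I1 reads · I2 issues→MUL
t=3  I3 issues→INT
t=4  I3 reads · I4 issues→ADD
t=5  I3 exec-done
t=10  I1 exec-done
t=11  I1 writes R0
t=12  I2 reads
t=13  I3 writes R3
t=14  I5 issues→INT
t=16  I2 exec-done
t=17  I2 writes R4
t=18  I4 reads · I5 reads
t=19  I5 exec-done
t=20  I4 exec-done · I5 writes R0
t=21  I4 writes R2

I4 = (4, 18, 20, 21)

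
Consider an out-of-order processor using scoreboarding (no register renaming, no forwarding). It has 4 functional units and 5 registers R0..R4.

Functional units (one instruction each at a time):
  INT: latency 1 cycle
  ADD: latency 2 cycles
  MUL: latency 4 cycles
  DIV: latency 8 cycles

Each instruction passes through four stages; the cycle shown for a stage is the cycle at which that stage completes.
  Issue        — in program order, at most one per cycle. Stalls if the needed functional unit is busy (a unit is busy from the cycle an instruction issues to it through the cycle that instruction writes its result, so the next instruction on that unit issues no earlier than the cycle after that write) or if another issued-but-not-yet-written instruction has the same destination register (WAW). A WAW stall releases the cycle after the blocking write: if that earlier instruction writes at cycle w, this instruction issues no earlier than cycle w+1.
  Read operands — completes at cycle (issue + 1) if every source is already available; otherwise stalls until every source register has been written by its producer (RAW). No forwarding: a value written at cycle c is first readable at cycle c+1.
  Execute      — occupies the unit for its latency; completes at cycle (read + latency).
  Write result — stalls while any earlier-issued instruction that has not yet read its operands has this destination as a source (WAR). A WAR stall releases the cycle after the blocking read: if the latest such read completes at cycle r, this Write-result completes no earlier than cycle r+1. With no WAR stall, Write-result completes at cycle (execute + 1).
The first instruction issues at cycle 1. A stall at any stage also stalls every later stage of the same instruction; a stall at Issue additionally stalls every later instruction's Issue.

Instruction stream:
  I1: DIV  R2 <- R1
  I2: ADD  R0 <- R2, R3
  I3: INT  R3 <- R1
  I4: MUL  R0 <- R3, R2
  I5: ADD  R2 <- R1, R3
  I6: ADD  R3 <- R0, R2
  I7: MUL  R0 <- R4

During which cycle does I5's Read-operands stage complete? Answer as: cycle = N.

cycle = 18

I1: IS=1 RO=2 EX=10 WR=11
I2: IS=2 RO=12 EX=14 WR=15  [RAW R2: wait I1 write@11]
I3: IS=3 RO=4 EX=5 WR=13  [WAR R3: wait I2 read@12]
I4: IS=16 RO=17 EX=21 WR=22  [WAW R0: wait I2 write@15]
I5: IS=17 RO=18 EX=20 WR=21
I6: IS=22 RO=23 EX=25 WR=26  [struct: ADD busy until I5 writes@21]
I7: IS=23 RO=24 EX=28 WR=29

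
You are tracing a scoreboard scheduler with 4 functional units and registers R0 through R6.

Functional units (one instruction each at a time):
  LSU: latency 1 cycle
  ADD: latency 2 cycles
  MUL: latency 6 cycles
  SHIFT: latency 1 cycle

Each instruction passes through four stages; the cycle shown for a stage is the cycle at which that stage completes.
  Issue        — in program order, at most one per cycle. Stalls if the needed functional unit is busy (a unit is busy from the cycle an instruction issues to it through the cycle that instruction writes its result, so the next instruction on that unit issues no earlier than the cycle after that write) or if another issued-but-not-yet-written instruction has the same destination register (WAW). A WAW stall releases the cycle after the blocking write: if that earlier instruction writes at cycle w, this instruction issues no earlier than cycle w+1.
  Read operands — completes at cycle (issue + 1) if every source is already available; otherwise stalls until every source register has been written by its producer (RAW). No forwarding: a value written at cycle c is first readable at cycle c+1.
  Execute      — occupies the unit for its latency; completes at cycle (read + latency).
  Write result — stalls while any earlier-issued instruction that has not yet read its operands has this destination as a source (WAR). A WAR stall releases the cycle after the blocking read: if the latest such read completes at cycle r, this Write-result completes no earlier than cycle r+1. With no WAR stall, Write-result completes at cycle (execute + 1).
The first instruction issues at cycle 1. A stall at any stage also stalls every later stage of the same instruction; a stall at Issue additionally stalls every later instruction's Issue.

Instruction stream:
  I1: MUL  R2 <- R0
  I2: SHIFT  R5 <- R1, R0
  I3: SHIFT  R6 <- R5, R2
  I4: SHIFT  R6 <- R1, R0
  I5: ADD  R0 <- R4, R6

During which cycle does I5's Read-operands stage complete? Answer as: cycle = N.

cycle = 17

c1: I1→MUL
c2: I1 RO | I2→SHIFT
c3: I2 RO
c4: I2 EX
c5: I2 WR R5
c6: I3→SHIFT
c8: I1 EX
c9: I1 WR R2
c10: I3 RO
c11: I3 EX
c12: I3 WR R6
c13: I4→SHIFT
c14: I4 RO | I5→ADD
c15: I4 EX
c16: I4 WR R6
c17: I5 RO
c19: I5 EX
c20: I5 WR R0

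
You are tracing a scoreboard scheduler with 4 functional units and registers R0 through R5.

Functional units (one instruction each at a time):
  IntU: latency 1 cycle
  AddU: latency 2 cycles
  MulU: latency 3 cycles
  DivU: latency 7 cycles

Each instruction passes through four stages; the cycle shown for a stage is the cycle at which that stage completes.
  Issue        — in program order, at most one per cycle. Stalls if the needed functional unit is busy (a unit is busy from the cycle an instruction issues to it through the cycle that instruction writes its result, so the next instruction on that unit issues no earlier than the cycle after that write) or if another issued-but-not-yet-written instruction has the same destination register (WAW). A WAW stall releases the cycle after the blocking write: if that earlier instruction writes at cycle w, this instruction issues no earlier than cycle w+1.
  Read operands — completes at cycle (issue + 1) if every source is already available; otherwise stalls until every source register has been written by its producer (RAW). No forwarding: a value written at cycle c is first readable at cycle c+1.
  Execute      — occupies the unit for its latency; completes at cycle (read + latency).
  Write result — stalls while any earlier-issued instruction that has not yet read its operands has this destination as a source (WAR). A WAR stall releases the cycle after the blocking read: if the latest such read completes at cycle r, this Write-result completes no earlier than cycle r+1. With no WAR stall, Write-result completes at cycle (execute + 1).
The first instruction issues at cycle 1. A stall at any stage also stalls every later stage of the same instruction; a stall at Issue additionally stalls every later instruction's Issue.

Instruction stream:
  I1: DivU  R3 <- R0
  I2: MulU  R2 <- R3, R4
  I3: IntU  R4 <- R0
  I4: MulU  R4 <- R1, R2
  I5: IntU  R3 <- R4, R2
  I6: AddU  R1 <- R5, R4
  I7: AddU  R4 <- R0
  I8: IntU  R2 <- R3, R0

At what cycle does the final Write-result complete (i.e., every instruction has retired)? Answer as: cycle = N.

c1: issue I1 (DivU)
c2: I1 read-ops; issue I2 (MulU)
c3: issue I3 (IntU)
c4: I3 read-ops
c5: I3 finished on IntU
c9: I1 finished on DivU
c10: I1→R3
c11: I2 read-ops
c12: I3→R4
c14: I2 finished on MulU
c15: I2→R2
c16: issue I4 (MulU)
c17: I4 read-ops; issue I5 (IntU)
c18: issue I6 (AddU)
c20: I4 finished on MulU
c21: I4→R4
c22: I5 read-ops; I6 read-ops
c23: I5 finished on IntU
c24: I5→R3; I6 finished on AddU
c25: I6→R1
c26: issue I7 (AddU)
c27: I7 read-ops; issue I8 (IntU)
c28: I8 read-ops
c29: I7 finished on AddU; I8 finished on IntU
c30: I7→R4; I8→R2

cycle = 30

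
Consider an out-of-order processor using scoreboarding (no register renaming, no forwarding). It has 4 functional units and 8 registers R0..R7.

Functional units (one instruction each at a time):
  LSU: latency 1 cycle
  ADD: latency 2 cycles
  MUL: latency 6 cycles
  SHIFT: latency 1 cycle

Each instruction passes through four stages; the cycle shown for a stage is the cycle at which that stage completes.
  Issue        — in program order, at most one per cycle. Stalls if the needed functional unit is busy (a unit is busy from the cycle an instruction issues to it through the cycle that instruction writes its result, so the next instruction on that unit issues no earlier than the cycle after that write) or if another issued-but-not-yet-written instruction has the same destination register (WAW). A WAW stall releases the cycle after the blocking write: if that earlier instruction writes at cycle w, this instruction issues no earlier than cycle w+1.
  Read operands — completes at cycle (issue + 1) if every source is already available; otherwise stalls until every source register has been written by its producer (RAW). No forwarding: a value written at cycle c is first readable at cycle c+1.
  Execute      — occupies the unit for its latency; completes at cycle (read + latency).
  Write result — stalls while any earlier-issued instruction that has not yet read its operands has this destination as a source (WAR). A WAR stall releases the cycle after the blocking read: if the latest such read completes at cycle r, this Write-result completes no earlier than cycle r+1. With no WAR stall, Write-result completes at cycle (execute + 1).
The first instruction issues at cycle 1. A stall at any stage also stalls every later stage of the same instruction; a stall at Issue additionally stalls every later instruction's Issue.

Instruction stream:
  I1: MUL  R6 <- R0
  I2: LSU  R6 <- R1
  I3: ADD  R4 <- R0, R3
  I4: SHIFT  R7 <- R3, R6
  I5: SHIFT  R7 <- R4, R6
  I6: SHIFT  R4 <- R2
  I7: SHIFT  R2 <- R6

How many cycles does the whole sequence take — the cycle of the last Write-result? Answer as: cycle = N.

[I1] 1/2/8/9
[I2] 10/11/12/13  (WAW R6: wait I1 write@9)
[I3] 11/12/14/15
[I4] 12/14/15/16  (RAW R6: wait I2 write@13)
[I5] 17/18/19/20  (struct: SHIFT busy until I4 writes@16)
[I6] 21/22/23/24  (struct: SHIFT busy until I5 writes@20)
[I7] 25/26/27/28  (struct: SHIFT busy until I6 writes@24)

cycle = 28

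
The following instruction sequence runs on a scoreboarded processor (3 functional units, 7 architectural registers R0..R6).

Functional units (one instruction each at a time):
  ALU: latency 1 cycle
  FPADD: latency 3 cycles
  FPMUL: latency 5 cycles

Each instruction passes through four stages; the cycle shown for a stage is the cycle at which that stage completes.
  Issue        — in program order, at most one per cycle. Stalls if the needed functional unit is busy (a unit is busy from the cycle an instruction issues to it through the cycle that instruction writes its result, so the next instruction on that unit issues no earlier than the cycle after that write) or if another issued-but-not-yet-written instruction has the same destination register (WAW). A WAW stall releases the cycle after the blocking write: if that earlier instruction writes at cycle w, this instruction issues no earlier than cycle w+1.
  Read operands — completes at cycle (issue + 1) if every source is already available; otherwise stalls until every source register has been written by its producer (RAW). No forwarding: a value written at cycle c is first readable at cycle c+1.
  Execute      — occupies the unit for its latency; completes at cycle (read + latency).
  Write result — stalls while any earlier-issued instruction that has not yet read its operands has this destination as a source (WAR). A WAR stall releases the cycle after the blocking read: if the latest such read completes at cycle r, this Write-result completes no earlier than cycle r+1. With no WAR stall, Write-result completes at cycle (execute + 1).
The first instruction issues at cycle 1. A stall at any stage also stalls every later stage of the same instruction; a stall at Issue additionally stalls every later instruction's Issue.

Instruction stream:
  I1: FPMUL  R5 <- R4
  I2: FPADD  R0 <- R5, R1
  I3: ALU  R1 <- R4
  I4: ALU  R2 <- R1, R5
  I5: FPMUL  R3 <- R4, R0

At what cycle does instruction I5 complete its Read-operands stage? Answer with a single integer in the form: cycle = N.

cycle 1: issue I1 (FPMUL)
cycle 2: I1 read-ops | issue I2 (FPADD)
cycle 3: issue I3 (ALU)
cycle 4: I3 read-ops
cycle 5: I3 finished on ALU
cycle 7: I1 finished on FPMUL
cycle 8: I1→R5
cycle 9: I2 read-ops
cycle 10: I3→R1
cycle 11: issue I4 (ALU)
cycle 12: I2 finished on FPADD | I4 read-ops | issue I5 (FPMUL)
cycle 13: I2→R0 | I4 finished on ALU
cycle 14: I4→R2 | I5 read-ops
cycle 19: I5 finished on FPMUL
cycle 20: I5→R3

cycle = 14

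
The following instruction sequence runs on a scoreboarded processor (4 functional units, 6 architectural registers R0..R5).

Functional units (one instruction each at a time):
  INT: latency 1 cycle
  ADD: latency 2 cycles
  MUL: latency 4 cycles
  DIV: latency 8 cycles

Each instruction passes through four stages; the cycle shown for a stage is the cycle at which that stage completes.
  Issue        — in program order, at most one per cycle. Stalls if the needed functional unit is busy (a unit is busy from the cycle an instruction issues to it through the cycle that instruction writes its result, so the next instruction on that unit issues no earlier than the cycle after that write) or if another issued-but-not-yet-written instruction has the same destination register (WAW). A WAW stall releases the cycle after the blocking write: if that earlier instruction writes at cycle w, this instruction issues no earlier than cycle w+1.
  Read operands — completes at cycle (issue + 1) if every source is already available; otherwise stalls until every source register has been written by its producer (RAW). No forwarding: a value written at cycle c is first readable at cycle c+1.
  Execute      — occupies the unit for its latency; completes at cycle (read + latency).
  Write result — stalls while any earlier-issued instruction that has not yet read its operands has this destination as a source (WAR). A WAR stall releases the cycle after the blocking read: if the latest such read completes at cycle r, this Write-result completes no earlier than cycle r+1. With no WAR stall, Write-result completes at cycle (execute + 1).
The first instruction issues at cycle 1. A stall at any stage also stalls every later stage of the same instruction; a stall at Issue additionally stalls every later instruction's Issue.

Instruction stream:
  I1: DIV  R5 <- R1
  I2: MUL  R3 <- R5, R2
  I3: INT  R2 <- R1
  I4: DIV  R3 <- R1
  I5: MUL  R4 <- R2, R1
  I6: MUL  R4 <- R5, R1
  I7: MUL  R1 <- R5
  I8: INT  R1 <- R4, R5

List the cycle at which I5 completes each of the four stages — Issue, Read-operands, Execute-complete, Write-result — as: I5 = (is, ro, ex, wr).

cycle 1: I1 dispatched to DIV
cycle 2: I1 operands ready | I2 dispatched to MUL
cycle 3: I3 dispatched to INT
cycle 4: I3 operands ready
cycle 5: I3 complete
cycle 10: I1 complete
cycle 11: R5←I1
cycle 12: I2 operands ready
cycle 13: R2←I3
cycle 16: I2 complete
cycle 17: R3←I2
cycle 18: I4 dispatched to DIV
cycle 19: I4 operands ready | I5 dispatched to MUL
cycle 20: I5 operands ready
cycle 24: I5 complete
cycle 25: R4←I5
cycle 26: I6 dispatched to MUL
cycle 27: I4 complete | I6 operands ready
cycle 28: R3←I4
cycle 31: I6 complete
cycle 32: R4←I6
cycle 33: I7 dispatched to MUL
cycle 34: I7 operands ready
cycle 38: I7 complete
cycle 39: R1←I7
cycle 40: I8 dispatched to INT
cycle 41: I8 operands ready
cycle 42: I8 complete
cycle 43: R1←I8

I5 = (19, 20, 24, 25)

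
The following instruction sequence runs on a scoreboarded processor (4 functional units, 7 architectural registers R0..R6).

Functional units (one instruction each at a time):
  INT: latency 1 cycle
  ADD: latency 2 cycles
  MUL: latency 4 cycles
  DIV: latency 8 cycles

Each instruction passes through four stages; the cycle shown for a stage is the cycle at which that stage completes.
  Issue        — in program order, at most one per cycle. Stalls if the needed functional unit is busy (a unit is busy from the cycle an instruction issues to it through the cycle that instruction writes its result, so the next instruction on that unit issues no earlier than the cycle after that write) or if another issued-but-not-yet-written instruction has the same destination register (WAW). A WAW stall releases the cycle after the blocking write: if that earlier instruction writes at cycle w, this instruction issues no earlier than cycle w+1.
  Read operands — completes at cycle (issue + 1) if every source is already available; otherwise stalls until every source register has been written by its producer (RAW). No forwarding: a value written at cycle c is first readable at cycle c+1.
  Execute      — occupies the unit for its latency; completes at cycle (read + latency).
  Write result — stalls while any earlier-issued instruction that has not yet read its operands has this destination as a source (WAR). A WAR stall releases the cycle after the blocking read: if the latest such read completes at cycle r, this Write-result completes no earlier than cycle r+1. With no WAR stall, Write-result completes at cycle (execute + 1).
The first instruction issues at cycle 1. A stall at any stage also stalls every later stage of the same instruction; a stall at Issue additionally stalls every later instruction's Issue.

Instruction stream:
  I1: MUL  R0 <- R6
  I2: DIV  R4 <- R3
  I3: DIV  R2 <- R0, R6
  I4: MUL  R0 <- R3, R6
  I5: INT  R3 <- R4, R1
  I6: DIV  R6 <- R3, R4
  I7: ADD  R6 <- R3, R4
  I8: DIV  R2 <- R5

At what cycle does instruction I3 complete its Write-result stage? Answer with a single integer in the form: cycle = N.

cycle = 23

I1  is:1  ro:2  ex:6  wr:7
I2  is:2  ro:3  ex:11  wr:12
I3  is:13  ro:14  ex:22  wr:23  — struct: DIV busy until I2 writes@12
I4  is:14  ro:15  ex:19  wr:20
I5  is:15  ro:16  ex:17  wr:18
I6  is:24  ro:25  ex:33  wr:34  — struct: DIV busy until I3 writes@23
I7  is:35  ro:36  ex:38  wr:39  — WAW R6: wait I6 write@34
I8  is:36  ro:37  ex:45  wr:46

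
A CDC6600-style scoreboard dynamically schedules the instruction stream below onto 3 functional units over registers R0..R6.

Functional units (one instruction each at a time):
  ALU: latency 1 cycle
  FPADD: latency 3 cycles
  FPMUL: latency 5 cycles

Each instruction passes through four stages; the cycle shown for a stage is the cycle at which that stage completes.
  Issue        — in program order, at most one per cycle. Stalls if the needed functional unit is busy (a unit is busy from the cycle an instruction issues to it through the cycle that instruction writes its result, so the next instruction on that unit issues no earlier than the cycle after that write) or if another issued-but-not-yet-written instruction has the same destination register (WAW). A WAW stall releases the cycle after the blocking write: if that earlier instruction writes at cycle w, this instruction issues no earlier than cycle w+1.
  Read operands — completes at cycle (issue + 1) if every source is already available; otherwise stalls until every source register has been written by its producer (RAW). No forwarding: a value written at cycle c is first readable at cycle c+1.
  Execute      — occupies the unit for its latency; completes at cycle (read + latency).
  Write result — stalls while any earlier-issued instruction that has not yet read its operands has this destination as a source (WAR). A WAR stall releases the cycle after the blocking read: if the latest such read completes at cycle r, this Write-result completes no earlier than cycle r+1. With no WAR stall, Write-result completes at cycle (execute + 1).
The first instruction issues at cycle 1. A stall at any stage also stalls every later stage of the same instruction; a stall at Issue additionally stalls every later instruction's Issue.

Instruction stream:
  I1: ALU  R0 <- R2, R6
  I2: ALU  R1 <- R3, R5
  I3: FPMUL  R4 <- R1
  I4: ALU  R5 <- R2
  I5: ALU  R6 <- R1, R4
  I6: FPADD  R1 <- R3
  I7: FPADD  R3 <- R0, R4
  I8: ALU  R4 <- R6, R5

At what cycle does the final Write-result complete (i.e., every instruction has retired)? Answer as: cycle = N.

cycle = 25

c1: I1 dispatched to ALU
c2: I1 operands ready
c3: I1 complete
c4: R0←I1
c5: I2 dispatched to ALU
c6: I2 operands ready · I3 dispatched to FPMUL
c7: I2 complete
c8: R1←I2
c9: I3 operands ready · I4 dispatched to ALU
c10: I4 operands ready
c11: I4 complete
c12: R5←I4
c13: I5 dispatched to ALU
c14: I3 complete · I6 dispatched to FPADD
c15: R4←I3 · I6 operands ready
c16: I5 operands ready
c17: I5 complete
c18: R6←I5 · I6 complete
c19: R1←I6
c20: I7 dispatched to FPADD
c21: I7 operands ready · I8 dispatched to ALU
c22: I8 operands ready
c23: I8 complete
c24: I7 complete · R4←I8
c25: R3←I7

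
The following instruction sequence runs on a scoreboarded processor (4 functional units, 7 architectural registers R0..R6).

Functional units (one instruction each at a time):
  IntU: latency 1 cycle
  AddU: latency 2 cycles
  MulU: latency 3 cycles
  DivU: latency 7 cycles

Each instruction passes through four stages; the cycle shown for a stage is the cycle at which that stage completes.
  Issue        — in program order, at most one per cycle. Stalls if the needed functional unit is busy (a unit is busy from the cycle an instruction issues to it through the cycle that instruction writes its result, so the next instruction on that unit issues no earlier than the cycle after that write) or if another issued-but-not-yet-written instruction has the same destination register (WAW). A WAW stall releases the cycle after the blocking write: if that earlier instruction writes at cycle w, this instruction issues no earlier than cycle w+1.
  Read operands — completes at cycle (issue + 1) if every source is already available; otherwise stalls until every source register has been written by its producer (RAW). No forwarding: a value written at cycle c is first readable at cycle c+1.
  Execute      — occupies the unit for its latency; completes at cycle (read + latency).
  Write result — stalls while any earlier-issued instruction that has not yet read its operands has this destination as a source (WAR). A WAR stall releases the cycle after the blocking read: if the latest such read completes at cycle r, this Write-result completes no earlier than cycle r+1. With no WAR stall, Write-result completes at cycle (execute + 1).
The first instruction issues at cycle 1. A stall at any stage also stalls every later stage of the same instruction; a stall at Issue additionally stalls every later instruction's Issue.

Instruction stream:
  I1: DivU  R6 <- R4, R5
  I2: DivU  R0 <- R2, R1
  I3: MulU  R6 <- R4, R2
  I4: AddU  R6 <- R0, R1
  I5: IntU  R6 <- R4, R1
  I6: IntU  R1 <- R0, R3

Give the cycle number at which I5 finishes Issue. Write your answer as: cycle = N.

[I1] 1/2/9/10
[I2] 11/12/19/20  (struct: DivU busy until I1 writes@10)
[I3] 12/13/16/17
[I4] 18/21/23/24  (WAW R6: wait I3 write@17; RAW R0: wait I2 write@20)
[I5] 25/26/27/28  (WAW R6: wait I4 write@24)
[I6] 29/30/31/32  (struct: IntU busy until I5 writes@28)

cycle = 25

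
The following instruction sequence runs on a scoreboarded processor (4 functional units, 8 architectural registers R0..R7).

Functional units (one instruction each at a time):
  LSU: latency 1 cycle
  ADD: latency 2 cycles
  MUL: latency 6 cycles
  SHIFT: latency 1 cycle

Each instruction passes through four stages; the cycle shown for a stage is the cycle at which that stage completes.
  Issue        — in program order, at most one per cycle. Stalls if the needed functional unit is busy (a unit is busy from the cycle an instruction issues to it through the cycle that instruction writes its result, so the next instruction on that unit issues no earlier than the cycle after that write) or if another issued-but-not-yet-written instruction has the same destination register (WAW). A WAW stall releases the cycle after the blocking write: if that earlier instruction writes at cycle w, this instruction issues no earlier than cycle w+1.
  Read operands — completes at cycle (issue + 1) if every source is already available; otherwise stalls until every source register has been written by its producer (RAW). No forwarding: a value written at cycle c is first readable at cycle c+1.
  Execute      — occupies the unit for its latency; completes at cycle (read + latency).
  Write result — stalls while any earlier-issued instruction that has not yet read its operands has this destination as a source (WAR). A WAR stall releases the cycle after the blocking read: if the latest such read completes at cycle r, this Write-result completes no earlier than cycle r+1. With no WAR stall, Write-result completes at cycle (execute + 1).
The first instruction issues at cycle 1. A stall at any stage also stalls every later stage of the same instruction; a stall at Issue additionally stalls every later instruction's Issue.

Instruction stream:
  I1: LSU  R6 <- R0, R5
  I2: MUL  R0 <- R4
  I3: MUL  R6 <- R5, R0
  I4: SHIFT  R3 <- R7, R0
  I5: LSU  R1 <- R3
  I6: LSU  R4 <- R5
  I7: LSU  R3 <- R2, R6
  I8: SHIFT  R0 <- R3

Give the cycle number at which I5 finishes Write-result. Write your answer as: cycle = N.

cycle 1: I1 issues→LSU
cycle 2: I1 reads | I2 issues→MUL
cycle 3: I1 exec-done | I2 reads
cycle 4: I1 writes R6
cycle 9: I2 exec-done
cycle 10: I2 writes R0
cycle 11: I3 issues→MUL
cycle 12: I3 reads | I4 issues→SHIFT
cycle 13: I4 reads | I5 issues→LSU
cycle 14: I4 exec-done
cycle 15: I4 writes R3
cycle 16: I5 reads
cycle 17: I5 exec-done
cycle 18: I3 exec-done | I5 writes R1
cycle 19: I3 writes R6 | I6 issues→LSU
cycle 20: I6 reads
cycle 21: I6 exec-done
cycle 22: I6 writes R4
cycle 23: I7 issues→LSU
cycle 24: I7 reads | I8 issues→SHIFT
cycle 25: I7 exec-done
cycle 26: I7 writes R3
cycle 27: I8 reads
cycle 28: I8 exec-done
cycle 29: I8 writes R0

cycle = 18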